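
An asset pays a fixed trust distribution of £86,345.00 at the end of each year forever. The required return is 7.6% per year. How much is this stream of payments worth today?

Periodic rate r = 0.076 per year.
Level perpetuity: PV = PMT / r = 86,345 / (0.076) = £1,136,118.42.

£1,136,118.42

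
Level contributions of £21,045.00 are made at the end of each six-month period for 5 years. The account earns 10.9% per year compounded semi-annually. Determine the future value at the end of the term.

£270,328.33

This is an ordinary annuity: 10 deposits of £21,045.00 at the end of each six-month period.
Periodic rate r = 0.109/2 per half-year; n is counted in half-years.
FV = PMT × [((1+r)^n − 1)/r] = 21,045 × [(1+r)^10 − 1] / r = £270,328.33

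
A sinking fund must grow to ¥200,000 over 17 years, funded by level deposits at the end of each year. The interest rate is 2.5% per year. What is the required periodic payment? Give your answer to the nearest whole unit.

Level ordinary annuity; solve FV = PMT × [((1+r)^n − 1)/r] for PMT.
Periodic rate r = 0.025 per year.
With n = 17: PMT = 200,000 / ([((1+r)^n − 1)/r]) = ¥9,586

¥9,586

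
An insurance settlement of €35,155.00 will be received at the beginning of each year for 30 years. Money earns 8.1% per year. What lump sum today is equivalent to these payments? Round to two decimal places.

€423,819.47

This is an annuity due: 30 payments of €35,155.00 at the beginning of each year.
Periodic rate r = 0.081 per year.
PV = PMT × [(1 − (1+r)^−n)/r] × (1+r) = 35,155 × [1 − (1+r)^−30] / r × (1+r) = €423,819.47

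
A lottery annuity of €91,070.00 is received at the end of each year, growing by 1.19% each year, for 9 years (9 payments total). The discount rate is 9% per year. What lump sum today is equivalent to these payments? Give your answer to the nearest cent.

Periodic rate r = 0.09 per year.
Growing ordinary annuity: PV = PMT₁ × [1 − ((1+g)/(1+r))^n] / (r − g) = 91,070 × [1 − ((1+0.0119)/(1+r))^9] / (r − 0.0119) = €568,863.11.

€568,863.11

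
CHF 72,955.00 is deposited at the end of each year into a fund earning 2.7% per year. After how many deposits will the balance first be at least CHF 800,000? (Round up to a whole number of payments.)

10 payments

Periodic rate r = 0.027 per year.
Ordinary annuity FV: 800,000 = 72,955 × [((1+r)^n − 1)/r].
(1+r)^n = 1 + 800,000 × r / 72,955, so n = ln(1 + 800,000·r/72,955) / ln(1+r) = 9.73.
Round up to a whole number of payments: n = 10.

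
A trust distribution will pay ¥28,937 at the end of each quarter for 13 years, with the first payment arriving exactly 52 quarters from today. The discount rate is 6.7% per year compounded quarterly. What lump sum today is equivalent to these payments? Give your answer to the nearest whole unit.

¥428,323

Ordinary annuity of 52 payments, first payment at period 52.
Periodic rate r = 0.067/4 per quarter; n is counted in quarters.
The ordinary-annuity PV formula values the stream one period before the first payment (period 51); discount that back 51 periods:
PV₀ = 28,937 × [1 − (1+r)^−52] / r × (1+r)^−51 = ¥428,323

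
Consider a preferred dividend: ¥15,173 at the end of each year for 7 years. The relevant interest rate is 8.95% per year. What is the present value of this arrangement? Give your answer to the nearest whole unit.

¥76,493

This is an ordinary annuity: 7 payments of ¥15,173 at the end of each year.
Periodic rate r = 0.0895 per year.
PV = PMT × [(1 − (1+r)^−n)/r] = 15,173 × [1 − (1+r)^−7] / r = ¥76,493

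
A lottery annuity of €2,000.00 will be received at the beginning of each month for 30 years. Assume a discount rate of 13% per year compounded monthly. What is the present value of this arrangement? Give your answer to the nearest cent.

€182,757.87

This is an annuity due: 360 payments of €2,000.00 at the beginning of each month.
Periodic rate r = 0.13/12 per month; n is counted in months.
PV = PMT × [(1 − (1+r)^−n)/r] × (1+r) = 2,000 × [1 − (1+r)^−360] / r × (1+r) = €182,757.87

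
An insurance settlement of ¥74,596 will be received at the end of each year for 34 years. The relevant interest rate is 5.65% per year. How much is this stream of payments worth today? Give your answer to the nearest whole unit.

This is an ordinary annuity: 34 payments of ¥74,596 at the end of each year.
Periodic rate r = 0.0565 per year.
PV = PMT × [(1 − (1+r)^−n)/r] = 74,596 × [1 − (1+r)^−34] / r = ¥1,116,530

¥1,116,530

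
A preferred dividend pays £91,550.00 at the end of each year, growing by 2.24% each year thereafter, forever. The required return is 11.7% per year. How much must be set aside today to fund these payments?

£967,758.99

Periodic rate r = 0.117 per year.
Growing perpetuity (Gordon): PV = PMT₁ / (r − g) = 91,550 / (r − 0.0224) = £967,758.99.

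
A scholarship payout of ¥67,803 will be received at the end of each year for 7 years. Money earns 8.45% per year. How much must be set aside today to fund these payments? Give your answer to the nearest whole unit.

¥347,639

This is an ordinary annuity: 7 payments of ¥67,803 at the end of each year.
Periodic rate r = 0.0845 per year.
PV = PMT × [(1 − (1+r)^−n)/r] = 67,803 × [1 − (1+r)^−7] / r = ¥347,639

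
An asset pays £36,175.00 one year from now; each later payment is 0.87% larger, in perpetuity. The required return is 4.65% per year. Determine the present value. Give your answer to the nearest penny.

Periodic rate r = 0.0465 per year.
Growing perpetuity (Gordon): PV = PMT₁ / (r − g) = 36,175 / (r − 0.0087) = £957,010.58.

£957,010.58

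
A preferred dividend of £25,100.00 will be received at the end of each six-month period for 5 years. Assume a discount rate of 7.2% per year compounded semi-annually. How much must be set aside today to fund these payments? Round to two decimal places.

£207,698.59

This is an ordinary annuity: 10 payments of £25,100.00 at the end of each six-month period.
Periodic rate r = 0.072/2 per half-year; n is counted in half-years.
PV = PMT × [(1 − (1+r)^−n)/r] = 25,100 × [1 − (1+r)^−10] / r = £207,698.59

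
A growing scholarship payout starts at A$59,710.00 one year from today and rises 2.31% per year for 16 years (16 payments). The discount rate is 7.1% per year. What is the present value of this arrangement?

A$647,082.67

Periodic rate r = 0.071 per year.
Growing ordinary annuity: PV = PMT₁ × [1 − ((1+g)/(1+r))^n] / (r − g) = 59,710 × [1 − ((1+0.0231)/(1+r))^16] / (r − 0.0231) = A$647,082.67.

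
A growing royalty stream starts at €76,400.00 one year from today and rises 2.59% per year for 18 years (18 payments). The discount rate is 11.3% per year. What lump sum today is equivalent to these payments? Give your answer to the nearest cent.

€674,826.19

Periodic rate r = 0.113 per year.
Growing ordinary annuity: PV = PMT₁ × [1 − ((1+g)/(1+r))^n] / (r − g) = 76,400 × [1 − ((1+0.0259)/(1+r))^18] / (r − 0.0259) = €674,826.19.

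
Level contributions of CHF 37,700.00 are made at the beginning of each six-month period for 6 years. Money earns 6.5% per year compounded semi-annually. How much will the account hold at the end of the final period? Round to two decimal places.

CHF 560,340.09

This is an annuity due: 12 deposits of CHF 37,700.00 at the beginning of each six-month period.
Periodic rate r = 0.065/2 per half-year; n is counted in half-years.
FV = PMT × [((1+r)^n − 1)/r] × (1+r) = 37,700 × [(1+r)^12 − 1] / r × (1+r) = CHF 560,340.09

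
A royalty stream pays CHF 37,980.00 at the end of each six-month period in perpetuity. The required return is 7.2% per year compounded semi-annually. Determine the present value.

CHF 1,055,000.00

Periodic rate r = 0.072/2 per half-year.
Level perpetuity: PV = PMT / r = 37,980 / (0.072/2) = CHF 1,055,000.00.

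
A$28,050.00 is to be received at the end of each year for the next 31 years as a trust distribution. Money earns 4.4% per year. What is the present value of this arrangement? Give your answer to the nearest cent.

A$469,710.52

This is an ordinary annuity: 31 payments of A$28,050.00 at the end of each year.
Periodic rate r = 0.044 per year.
PV = PMT × [(1 − (1+r)^−n)/r] = 28,050 × [1 − (1+r)^−31] / r = A$469,710.52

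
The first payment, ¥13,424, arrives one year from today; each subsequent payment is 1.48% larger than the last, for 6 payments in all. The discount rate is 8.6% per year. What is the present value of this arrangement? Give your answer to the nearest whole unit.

Periodic rate r = 0.086 per year.
Growing ordinary annuity: PV = PMT₁ × [1 − ((1+g)/(1+r))^n] / (r − g) = 13,424 × [1 − ((1+0.0148)/(1+r))^6] / (r − 0.0148) = ¥63,021.

¥63,021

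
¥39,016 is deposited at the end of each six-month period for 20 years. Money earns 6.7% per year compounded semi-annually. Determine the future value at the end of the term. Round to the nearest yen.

¥3,186,625

This is an ordinary annuity: 40 deposits of ¥39,016 at the end of each six-month period.
Periodic rate r = 0.067/2 per half-year; n is counted in half-years.
FV = PMT × [((1+r)^n − 1)/r] = 39,016 × [(1+r)^40 − 1] / r = ¥3,186,625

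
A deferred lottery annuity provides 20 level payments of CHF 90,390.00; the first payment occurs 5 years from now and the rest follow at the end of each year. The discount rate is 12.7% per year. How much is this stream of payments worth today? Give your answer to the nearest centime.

Ordinary annuity of 20 payments, first payment at period 5.
Periodic rate r = 0.127 per year.
The ordinary-annuity PV formula values the stream one period before the first payment (period 4); discount that back 4 periods:
PV₀ = 90,390 × [1 − (1+r)^−20] / r × (1+r)^−4 = CHF 400,807.46

CHF 400,807.46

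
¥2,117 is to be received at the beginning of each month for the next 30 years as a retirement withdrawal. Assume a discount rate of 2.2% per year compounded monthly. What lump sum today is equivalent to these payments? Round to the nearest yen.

¥558,566

This is an annuity due: 360 payments of ¥2,117 at the beginning of each month.
Periodic rate r = 0.022/12 per month; n is counted in months.
PV = PMT × [(1 − (1+r)^−n)/r] × (1+r) = 2,117 × [1 − (1+r)^−360] / r × (1+r) = ¥558,566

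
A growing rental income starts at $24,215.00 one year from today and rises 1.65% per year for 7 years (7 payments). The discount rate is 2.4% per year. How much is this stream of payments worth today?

Periodic rate r = 0.024 per year.
Growing ordinary annuity: PV = PMT₁ × [1 − ((1+g)/(1+r))^n] / (r − g) = 24,215 × [1 − ((1+0.0165)/(1+r))^7] / (r − 0.0165) = $161,939.12.

$161,939.12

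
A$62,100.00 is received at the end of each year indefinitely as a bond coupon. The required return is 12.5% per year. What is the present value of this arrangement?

A$496,800.00

Periodic rate r = 0.125 per year.
Level perpetuity: PV = PMT / r = 62,100 / (0.125) = A$496,800.00.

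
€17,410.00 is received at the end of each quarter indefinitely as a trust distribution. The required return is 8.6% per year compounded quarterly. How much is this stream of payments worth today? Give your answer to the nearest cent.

Periodic rate r = 0.086/4 per quarter.
Level perpetuity: PV = PMT / r = 17,410 / (0.086/4) = €809,767.44.

€809,767.44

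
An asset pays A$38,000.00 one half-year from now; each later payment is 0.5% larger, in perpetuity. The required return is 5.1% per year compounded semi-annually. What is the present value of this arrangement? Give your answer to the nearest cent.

Periodic rate r = 0.051/2 per half-year.
Growing perpetuity (Gordon): PV = PMT₁ / (r − g) = 38,000 / (r − 0.005) = A$1,853,658.54.

A$1,853,658.54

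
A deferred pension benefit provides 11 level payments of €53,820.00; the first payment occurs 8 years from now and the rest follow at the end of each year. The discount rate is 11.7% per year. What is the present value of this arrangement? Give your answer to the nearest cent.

Ordinary annuity of 11 payments, first payment at period 8.
Periodic rate r = 0.117 per year.
The ordinary-annuity PV formula values the stream one period before the first payment (period 7); discount that back 7 periods:
PV₀ = 53,820 × [1 − (1+r)^−11] / r × (1+r)^−7 = €149,247.27

€149,247.27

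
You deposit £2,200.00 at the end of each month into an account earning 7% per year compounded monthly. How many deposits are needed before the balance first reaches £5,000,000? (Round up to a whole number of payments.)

457 payments

Periodic rate r = 0.07/12 per month; n is counted in months.
Ordinary annuity FV: 5,000,000 = 2,200 × [((1+r)^n − 1)/r].
(1+r)^n = 1 + 5,000,000 × r / 2,200, so n = ln(1 + 5,000,000·r/2,200) / ln(1+r) = 456.86.
Round up to a whole number of payments: n = 457.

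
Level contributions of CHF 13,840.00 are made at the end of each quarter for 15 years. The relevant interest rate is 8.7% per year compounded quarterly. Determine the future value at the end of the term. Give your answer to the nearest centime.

This is an ordinary annuity: 60 deposits of CHF 13,840.00 at the end of each quarter.
Periodic rate r = 0.087/4 per quarter; n is counted in quarters.
FV = PMT × [((1+r)^n − 1)/r] = 13,840 × [(1+r)^60 − 1] / r = CHF 1,677,636.91

CHF 1,677,636.91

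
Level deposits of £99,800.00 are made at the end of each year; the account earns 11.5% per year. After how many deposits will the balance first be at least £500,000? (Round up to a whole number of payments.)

Periodic rate r = 0.115 per year.
Ordinary annuity FV: 500,000 = 99,800 × [((1+r)^n − 1)/r].
(1+r)^n = 1 + 500,000 × r / 99,800, so n = ln(1 + 500,000·r/99,800) / ln(1+r) = 4.18.
Round up to a whole number of payments: n = 5.

5 payments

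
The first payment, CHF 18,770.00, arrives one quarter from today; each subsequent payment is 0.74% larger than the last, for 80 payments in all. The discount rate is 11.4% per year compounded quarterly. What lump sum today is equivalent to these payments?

CHF 720,142.08

Periodic rate r = 0.114/4 per quarter; n is counted in quarters.
Growing ordinary annuity: PV = PMT₁ × [1 − ((1+g)/(1+r))^n] / (r − g) = 18,770 × [1 − ((1+0.0074)/(1+r))^80] / (r − 0.0074) = CHF 720,142.08.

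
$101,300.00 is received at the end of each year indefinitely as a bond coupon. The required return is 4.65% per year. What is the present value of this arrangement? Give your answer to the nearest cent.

$2,178,494.62

Periodic rate r = 0.0465 per year.
Level perpetuity: PV = PMT / r = 101,300 / (0.0465) = $2,178,494.62.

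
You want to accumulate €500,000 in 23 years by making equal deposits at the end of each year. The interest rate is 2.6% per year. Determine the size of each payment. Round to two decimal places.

Level ordinary annuity; solve FV = PMT × [((1+r)^n − 1)/r] for PMT.
Periodic rate r = 0.026 per year.
With n = 23: PMT = 500,000 / ([((1+r)^n − 1)/r]) = €16,156.40

€16,156.40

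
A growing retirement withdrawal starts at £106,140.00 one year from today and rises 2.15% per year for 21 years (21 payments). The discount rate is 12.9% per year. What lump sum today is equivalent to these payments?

Periodic rate r = 0.129 per year.
Growing ordinary annuity: PV = PMT₁ × [1 − ((1+g)/(1+r))^n] / (r − g) = 106,140 × [1 − ((1+0.0215)/(1+r))^21] / (r − 0.0215) = £866,594.25.

£866,594.25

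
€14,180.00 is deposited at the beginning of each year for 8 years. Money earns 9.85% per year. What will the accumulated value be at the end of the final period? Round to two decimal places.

€177,166.01

This is an annuity due: 8 deposits of €14,180.00 at the beginning of each year.
Periodic rate r = 0.0985 per year.
FV = PMT × [((1+r)^n − 1)/r] × (1+r) = 14,180 × [(1+r)^8 − 1] / r × (1+r) = €177,166.01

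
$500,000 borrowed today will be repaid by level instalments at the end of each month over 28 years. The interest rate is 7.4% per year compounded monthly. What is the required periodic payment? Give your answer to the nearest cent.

$3,530.82

Level ordinary annuity; solve PV = PMT × [(1 − (1+r)^−n)/r] for PMT.
Periodic rate r = 0.074/12 per month; n is counted in months.
With n = 336: PMT = 500,000 / ([(1 − (1+r)^−n)/r]) = $3,530.82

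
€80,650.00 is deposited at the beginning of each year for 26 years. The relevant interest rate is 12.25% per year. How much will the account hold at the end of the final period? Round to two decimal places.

€14,171,740.74

This is an annuity due: 26 deposits of €80,650.00 at the beginning of each year.
Periodic rate r = 0.1225 per year.
FV = PMT × [((1+r)^n − 1)/r] × (1+r) = 80,650 × [(1+r)^26 − 1] / r × (1+r) = €14,171,740.74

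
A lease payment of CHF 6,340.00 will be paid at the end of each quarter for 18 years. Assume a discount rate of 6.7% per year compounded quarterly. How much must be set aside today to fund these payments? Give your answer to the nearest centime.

This is an ordinary annuity: 72 payments of CHF 6,340.00 at the end of each quarter.
Periodic rate r = 0.067/4 per quarter; n is counted in quarters.
PV = PMT × [(1 − (1+r)^−n)/r] = 6,340 × [1 − (1+r)^−72] / r = CHF 264,047.55

CHF 264,047.55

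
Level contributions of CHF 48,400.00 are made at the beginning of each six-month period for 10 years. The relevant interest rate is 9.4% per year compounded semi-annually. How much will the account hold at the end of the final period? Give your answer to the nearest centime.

This is an annuity due: 20 deposits of CHF 48,400.00 at the beginning of each six-month period.
Periodic rate r = 0.094/2 per half-year; n is counted in half-years.
FV = PMT × [((1+r)^n − 1)/r] × (1+r) = 48,400 × [(1+r)^20 − 1] / r × (1+r) = CHF 1,623,454.89

CHF 1,623,454.89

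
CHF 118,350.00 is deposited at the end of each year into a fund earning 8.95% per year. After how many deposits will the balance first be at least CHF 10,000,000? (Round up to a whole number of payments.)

Periodic rate r = 0.0895 per year.
Ordinary annuity FV: 10,000,000 = 118,350 × [((1+r)^n − 1)/r].
(1+r)^n = 1 + 10,000,000 × r / 118,350, so n = ln(1 + 10,000,000·r/118,350) / ln(1+r) = 25.05.
Round up to a whole number of payments: n = 26.

26 payments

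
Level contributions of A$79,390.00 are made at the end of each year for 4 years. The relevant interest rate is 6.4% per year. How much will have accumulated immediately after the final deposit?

This is an ordinary annuity: 4 deposits of A$79,390.00 at the end of each year.
Periodic rate r = 0.064 per year.
FV = PMT × [((1+r)^n − 1)/r] = 79,390 × [(1+r)^4 − 1] / r = A$349,367.30

A$349,367.30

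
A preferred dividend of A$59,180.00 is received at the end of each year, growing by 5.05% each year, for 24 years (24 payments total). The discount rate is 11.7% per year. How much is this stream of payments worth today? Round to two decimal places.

Periodic rate r = 0.117 per year.
Growing ordinary annuity: PV = PMT₁ × [1 − ((1+g)/(1+r))^n] / (r − g) = 59,180 × [1 − ((1+0.0505)/(1+r))^24] / (r − 0.0505) = A$685,947.19.

A$685,947.19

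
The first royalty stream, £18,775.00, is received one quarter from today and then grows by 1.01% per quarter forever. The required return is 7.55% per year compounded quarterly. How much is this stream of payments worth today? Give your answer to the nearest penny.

£2,139,601.14

Periodic rate r = 0.0755/4 per quarter.
Growing perpetuity (Gordon): PV = PMT₁ / (r − g) = 18,775 / (r − 0.0101) = £2,139,601.14.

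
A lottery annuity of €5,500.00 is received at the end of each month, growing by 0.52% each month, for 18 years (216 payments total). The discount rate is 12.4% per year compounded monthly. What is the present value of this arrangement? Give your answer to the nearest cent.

Periodic rate r = 0.124/12 per month; n is counted in months.
Growing ordinary annuity: PV = PMT₁ × [1 − ((1+g)/(1+r))^n] / (r − g) = 5,500 × [1 − ((1+0.0052)/(1+r))^216] / (r − 0.0052) = €714,872.65.

€714,872.65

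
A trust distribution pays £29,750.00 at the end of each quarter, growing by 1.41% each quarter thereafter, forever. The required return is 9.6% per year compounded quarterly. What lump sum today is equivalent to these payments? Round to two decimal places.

£3,005,050.51

Periodic rate r = 0.096/4 per quarter.
Growing perpetuity (Gordon): PV = PMT₁ / (r − g) = 29,750 / (r − 0.0141) = £3,005,050.51.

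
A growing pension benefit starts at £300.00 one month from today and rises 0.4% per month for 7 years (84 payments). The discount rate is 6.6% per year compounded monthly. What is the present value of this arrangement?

£23,571.97

Periodic rate r = 0.066/12 per month; n is counted in months.
Growing ordinary annuity: PV = PMT₁ × [1 − ((1+g)/(1+r))^n] / (r − g) = 300 × [1 − ((1+0.004)/(1+r))^84] / (r − 0.004) = £23,571.97.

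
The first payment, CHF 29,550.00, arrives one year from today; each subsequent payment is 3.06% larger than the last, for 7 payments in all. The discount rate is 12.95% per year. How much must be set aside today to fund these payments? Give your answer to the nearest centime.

Periodic rate r = 0.1295 per year.
Growing ordinary annuity: PV = PMT₁ × [1 − ((1+g)/(1+r))^n] / (r − g) = 29,550 × [1 − ((1+0.0306)/(1+r))^7] / (r − 0.0306) = CHF 141,465.00.

CHF 141,465.00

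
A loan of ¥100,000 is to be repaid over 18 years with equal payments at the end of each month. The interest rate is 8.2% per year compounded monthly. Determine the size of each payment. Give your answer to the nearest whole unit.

Level ordinary annuity; solve PV = PMT × [(1 − (1+r)^−n)/r] for PMT.
Periodic rate r = 0.082/12 per month; n is counted in months.
With n = 216: PMT = 100,000 / ([(1 − (1+r)^−n)/r]) = ¥887

¥887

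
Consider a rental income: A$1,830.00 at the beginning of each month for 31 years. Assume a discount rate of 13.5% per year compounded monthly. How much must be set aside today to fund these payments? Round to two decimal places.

This is an annuity due: 372 payments of A$1,830.00 at the beginning of each month.
Periodic rate r = 0.135/12 per month; n is counted in months.
PV = PMT × [(1 − (1+r)^−n)/r] × (1+r) = 1,830 × [1 − (1+r)^−372] / r × (1+r) = A$161,933.47

A$161,933.47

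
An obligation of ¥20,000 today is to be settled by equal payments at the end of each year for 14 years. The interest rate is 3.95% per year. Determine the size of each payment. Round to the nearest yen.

¥1,887

Level ordinary annuity; solve PV = PMT × [(1 − (1+r)^−n)/r] for PMT.
Periodic rate r = 0.0395 per year.
With n = 14: PMT = 20,000 / ([(1 − (1+r)^−n)/r]) = ¥1,887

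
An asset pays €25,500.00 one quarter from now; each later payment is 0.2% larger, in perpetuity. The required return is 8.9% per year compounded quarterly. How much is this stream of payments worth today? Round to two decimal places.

Periodic rate r = 0.089/4 per quarter.
Growing perpetuity (Gordon): PV = PMT₁ / (r − g) = 25,500 / (r − 0.002) = €1,259,259.26.

€1,259,259.26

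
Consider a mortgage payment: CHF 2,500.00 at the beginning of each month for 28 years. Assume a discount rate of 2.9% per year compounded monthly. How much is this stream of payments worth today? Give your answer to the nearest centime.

This is an annuity due: 336 payments of CHF 2,500.00 at the beginning of each month.
Periodic rate r = 0.029/12 per month; n is counted in months.
PV = PMT × [(1 − (1+r)^−n)/r] × (1+r) = 2,500 × [1 − (1+r)^−336] / r × (1+r) = CHF 576,143.10

CHF 576,143.10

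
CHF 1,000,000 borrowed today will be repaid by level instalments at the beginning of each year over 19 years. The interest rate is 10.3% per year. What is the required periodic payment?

Level annuity due; solve PV = PMT × [(1 − (1+r)^−n)/r] × (1+r) for PMT.
Periodic rate r = 0.103 per year.
With n = 19: PMT = 1,000,000 / ([(1 − (1+r)^−n)/r] × (1+r)) = CHF 110,545.15

CHF 110,545.15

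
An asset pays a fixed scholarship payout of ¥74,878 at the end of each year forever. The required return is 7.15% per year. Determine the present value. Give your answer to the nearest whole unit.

¥1,047,245

Periodic rate r = 0.0715 per year.
Level perpetuity: PV = PMT / r = 74,878 / (0.0715) = ¥1,047,245.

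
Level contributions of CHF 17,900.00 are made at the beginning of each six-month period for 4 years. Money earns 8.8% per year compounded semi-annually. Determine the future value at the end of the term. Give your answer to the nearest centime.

CHF 174,665.40

This is an annuity due: 8 deposits of CHF 17,900.00 at the beginning of each six-month period.
Periodic rate r = 0.088/2 per half-year; n is counted in half-years.
FV = PMT × [((1+r)^n − 1)/r] × (1+r) = 17,900 × [(1+r)^8 − 1] / r × (1+r) = CHF 174,665.40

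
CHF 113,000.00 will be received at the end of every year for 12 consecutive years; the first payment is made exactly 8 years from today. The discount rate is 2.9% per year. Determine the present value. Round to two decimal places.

CHF 926,328.02

Ordinary annuity of 12 payments, first payment at period 8.
Periodic rate r = 0.029 per year.
The ordinary-annuity PV formula values the stream one period before the first payment (period 7); discount that back 7 periods:
PV₀ = 113,000 × [1 − (1+r)^−12] / r × (1+r)^−7 = CHF 926,328.02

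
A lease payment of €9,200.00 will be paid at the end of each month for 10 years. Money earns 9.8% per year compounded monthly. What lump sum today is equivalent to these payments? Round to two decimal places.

This is an ordinary annuity: 120 payments of €9,200.00 at the end of each month.
Periodic rate r = 0.098/12 per month; n is counted in months.
PV = PMT × [(1 − (1+r)^−n)/r] = 9,200 × [1 − (1+r)^−120] / r = €702,045.07

€702,045.07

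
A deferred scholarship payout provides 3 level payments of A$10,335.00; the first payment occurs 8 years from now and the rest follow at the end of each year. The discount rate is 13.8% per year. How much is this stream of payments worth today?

Ordinary annuity of 3 payments, first payment at period 8.
Periodic rate r = 0.138 per year.
The ordinary-annuity PV formula values the stream one period before the first payment (period 7); discount that back 7 periods:
PV₀ = 10,335 × [1 − (1+r)^−3] / r × (1+r)^−7 = A$9,740.19

A$9,740.19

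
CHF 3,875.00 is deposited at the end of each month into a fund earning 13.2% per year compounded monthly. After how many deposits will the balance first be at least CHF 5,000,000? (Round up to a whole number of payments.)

249 payments

Periodic rate r = 0.132/12 per month; n is counted in months.
Ordinary annuity FV: 5,000,000 = 3,875 × [((1+r)^n − 1)/r].
(1+r)^n = 1 + 5,000,000 × r / 3,875, so n = ln(1 + 5,000,000·r/3,875) / ln(1+r) = 248.71.
Round up to a whole number of payments: n = 249.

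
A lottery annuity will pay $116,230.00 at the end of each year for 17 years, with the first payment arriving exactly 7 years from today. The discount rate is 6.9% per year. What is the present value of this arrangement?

Ordinary annuity of 17 payments, first payment at period 7.
Periodic rate r = 0.069 per year.
The ordinary-annuity PV formula values the stream one period before the first payment (period 6); discount that back 6 periods:
PV₀ = 116,230 × [1 − (1+r)^−17] / r × (1+r)^−6 = $765,700.45

$765,700.45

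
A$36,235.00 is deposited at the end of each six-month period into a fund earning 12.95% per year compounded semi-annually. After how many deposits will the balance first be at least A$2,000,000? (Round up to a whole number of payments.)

25 payments

Periodic rate r = 0.1295/2 per half-year; n is counted in half-years.
Ordinary annuity FV: 2,000,000 = 36,235 × [((1+r)^n − 1)/r].
(1+r)^n = 1 + 2,000,000 × r / 36,235, so n = ln(1 + 2,000,000·r/36,235) / ln(1+r) = 24.23.
Round up to a whole number of payments: n = 25.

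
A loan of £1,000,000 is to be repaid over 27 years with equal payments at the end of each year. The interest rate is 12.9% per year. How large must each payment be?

£134,064.99

Level ordinary annuity; solve PV = PMT × [(1 − (1+r)^−n)/r] for PMT.
Periodic rate r = 0.129 per year.
With n = 27: PMT = 1,000,000 / ([(1 − (1+r)^−n)/r]) = £134,064.99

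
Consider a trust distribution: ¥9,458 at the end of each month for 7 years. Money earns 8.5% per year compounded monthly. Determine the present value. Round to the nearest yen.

This is an ordinary annuity: 84 payments of ¥9,458 at the end of each month.
Periodic rate r = 0.085/12 per month; n is counted in months.
PV = PMT × [(1 − (1+r)^−n)/r] = 9,458 × [1 − (1+r)^−84] / r = ¥597,228

¥597,228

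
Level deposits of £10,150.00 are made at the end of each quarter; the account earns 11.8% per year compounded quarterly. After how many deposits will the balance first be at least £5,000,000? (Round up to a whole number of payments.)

Periodic rate r = 0.118/4 per quarter; n is counted in quarters.
Ordinary annuity FV: 5,000,000 = 10,150 × [((1+r)^n − 1)/r].
(1+r)^n = 1 + 5,000,000 × r / 10,150, so n = ln(1 + 5,000,000·r/10,150) / ln(1+r) = 94.34.
Round up to a whole number of payments: n = 95.

95 payments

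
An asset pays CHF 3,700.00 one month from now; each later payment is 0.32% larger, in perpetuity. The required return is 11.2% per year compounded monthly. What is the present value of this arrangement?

CHF 603,260.87

Periodic rate r = 0.112/12 per month.
Growing perpetuity (Gordon): PV = PMT₁ / (r − g) = 3,700 / (r − 0.0032) = CHF 603,260.87.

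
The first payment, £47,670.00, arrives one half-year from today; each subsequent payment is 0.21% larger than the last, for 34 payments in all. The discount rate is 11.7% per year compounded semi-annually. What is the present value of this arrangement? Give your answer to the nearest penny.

£713,855.88

Periodic rate r = 0.117/2 per half-year; n is counted in half-years.
Growing ordinary annuity: PV = PMT₁ × [1 − ((1+g)/(1+r))^n] / (r − g) = 47,670 × [1 − ((1+0.0021)/(1+r))^34] / (r − 0.0021) = £713,855.88.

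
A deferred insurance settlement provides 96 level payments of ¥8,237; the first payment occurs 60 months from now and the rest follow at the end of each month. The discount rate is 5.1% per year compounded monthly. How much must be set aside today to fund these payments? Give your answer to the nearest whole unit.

¥504,705

Ordinary annuity of 96 payments, first payment at period 60.
Periodic rate r = 0.051/12 per month; n is counted in months.
The ordinary-annuity PV formula values the stream one period before the first payment (period 59); discount that back 59 periods:
PV₀ = 8,237 × [1 − (1+r)^−96] / r × (1+r)^−59 = ¥504,705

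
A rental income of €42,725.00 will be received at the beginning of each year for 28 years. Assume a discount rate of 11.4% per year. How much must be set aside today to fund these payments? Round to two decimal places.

€397,187.88

This is an annuity due: 28 payments of €42,725.00 at the beginning of each year.
Periodic rate r = 0.114 per year.
PV = PMT × [(1 − (1+r)^−n)/r] × (1+r) = 42,725 × [1 − (1+r)^−28] / r × (1+r) = €397,187.88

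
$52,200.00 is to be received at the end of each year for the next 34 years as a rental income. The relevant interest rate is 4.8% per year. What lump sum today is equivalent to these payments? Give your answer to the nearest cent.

This is an ordinary annuity: 34 payments of $52,200.00 at the end of each year.
Periodic rate r = 0.048 per year.
PV = PMT × [(1 − (1+r)^−n)/r] = 52,200 × [1 − (1+r)^−34] / r = $866,625.46

$866,625.46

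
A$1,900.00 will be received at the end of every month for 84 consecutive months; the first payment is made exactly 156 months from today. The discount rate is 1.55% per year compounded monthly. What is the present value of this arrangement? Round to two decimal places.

Ordinary annuity of 84 payments, first payment at period 156.
Periodic rate r = 0.0155/12 per month; n is counted in months.
The ordinary-annuity PV formula values the stream one period before the first payment (period 155); discount that back 155 periods:
PV₀ = 1,900 × [1 − (1+r)^−84] / r × (1+r)^−155 = A$123,744.74

A$123,744.74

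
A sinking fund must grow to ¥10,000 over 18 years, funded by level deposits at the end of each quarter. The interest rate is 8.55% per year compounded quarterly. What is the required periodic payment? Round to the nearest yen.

¥60

Level ordinary annuity; solve FV = PMT × [((1+r)^n − 1)/r] for PMT.
Periodic rate r = 0.0855/4 per quarter; n is counted in quarters.
With n = 72: PMT = 10,000 / ([((1+r)^n − 1)/r]) = ¥60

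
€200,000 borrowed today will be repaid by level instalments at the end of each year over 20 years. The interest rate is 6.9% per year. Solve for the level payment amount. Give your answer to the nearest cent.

Level ordinary annuity; solve PV = PMT × [(1 − (1+r)^−n)/r] for PMT.
Periodic rate r = 0.069 per year.
With n = 20: PMT = 200,000 / ([(1 − (1+r)^−n)/r]) = €18,732.11

€18,732.11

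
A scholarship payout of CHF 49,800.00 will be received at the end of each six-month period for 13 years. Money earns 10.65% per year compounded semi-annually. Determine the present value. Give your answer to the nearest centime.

This is an ordinary annuity: 26 payments of CHF 49,800.00 at the end of each six-month period.
Periodic rate r = 0.1065/2 per half-year; n is counted in half-years.
PV = PMT × [(1 − (1+r)^−n)/r] = 49,800 × [1 − (1+r)^−26] / r = CHF 692,499.09

CHF 692,499.09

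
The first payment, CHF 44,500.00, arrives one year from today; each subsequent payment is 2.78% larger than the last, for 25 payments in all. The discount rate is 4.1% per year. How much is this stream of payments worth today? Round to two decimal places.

CHF 920,833.61

Periodic rate r = 0.041 per year.
Growing ordinary annuity: PV = PMT₁ × [1 − ((1+g)/(1+r))^n] / (r − g) = 44,500 × [1 − ((1+0.0278)/(1+r))^25] / (r − 0.0278) = CHF 920,833.61.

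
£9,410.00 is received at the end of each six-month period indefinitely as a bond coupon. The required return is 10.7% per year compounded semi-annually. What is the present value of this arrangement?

Periodic rate r = 0.107/2 per half-year.
Level perpetuity: PV = PMT / r = 9,410 / (0.107/2) = £175,887.85.

£175,887.85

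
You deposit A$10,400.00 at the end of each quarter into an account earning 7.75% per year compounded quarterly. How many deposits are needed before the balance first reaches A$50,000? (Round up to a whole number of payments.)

5 payments

Periodic rate r = 0.0775/4 per quarter; n is counted in quarters.
Ordinary annuity FV: 50,000 = 10,400 × [((1+r)^n − 1)/r].
(1+r)^n = 1 + 50,000 × r / 10,400, so n = ln(1 + 50,000·r/10,400) / ln(1+r) = 4.64.
Round up to a whole number of payments: n = 5.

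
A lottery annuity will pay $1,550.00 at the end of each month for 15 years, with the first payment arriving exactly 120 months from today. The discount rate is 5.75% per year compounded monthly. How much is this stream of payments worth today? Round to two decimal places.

$105,679.84

Ordinary annuity of 180 payments, first payment at period 120.
Periodic rate r = 0.0575/12 per month; n is counted in months.
The ordinary-annuity PV formula values the stream one period before the first payment (period 119); discount that back 119 periods:
PV₀ = 1,550 × [1 − (1+r)^−180] / r × (1+r)^−119 = $105,679.84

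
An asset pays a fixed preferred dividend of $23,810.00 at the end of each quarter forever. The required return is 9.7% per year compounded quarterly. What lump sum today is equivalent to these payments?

Periodic rate r = 0.097/4 per quarter.
Level perpetuity: PV = PMT / r = 23,810 / (0.097/4) = $981,855.67.

$981,855.67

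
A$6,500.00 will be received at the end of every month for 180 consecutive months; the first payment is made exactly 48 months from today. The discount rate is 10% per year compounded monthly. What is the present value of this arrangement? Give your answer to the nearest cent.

Ordinary annuity of 180 payments, first payment at period 48.
Periodic rate r = 0.1/12 per month; n is counted in months.
The ordinary-annuity PV formula values the stream one period before the first payment (period 47); discount that back 47 periods:
PV₀ = 6,500 × [1 − (1+r)^−180] / r × (1+r)^−47 = A$409,515.75

A$409,515.75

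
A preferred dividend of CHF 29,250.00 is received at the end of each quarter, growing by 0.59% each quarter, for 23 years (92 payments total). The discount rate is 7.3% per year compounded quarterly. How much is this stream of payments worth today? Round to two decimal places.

Periodic rate r = 0.073/4 per quarter; n is counted in quarters.
Growing ordinary annuity: PV = PMT₁ × [1 − ((1+g)/(1+r))^n] / (r − g) = 29,250 × [1 − ((1+0.0059)/(1+r))^92] / (r − 0.0059) = CHF 1,597,704.41.

CHF 1,597,704.41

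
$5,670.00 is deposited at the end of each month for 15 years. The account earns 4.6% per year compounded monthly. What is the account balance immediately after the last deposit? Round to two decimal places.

This is an ordinary annuity: 180 deposits of $5,670.00 at the end of each month.
Periodic rate r = 0.046/12 per month; n is counted in months.
FV = PMT × [((1+r)^n − 1)/r] = 5,670 × [(1+r)^180 − 1] / r = $1,465,947.38

$1,465,947.38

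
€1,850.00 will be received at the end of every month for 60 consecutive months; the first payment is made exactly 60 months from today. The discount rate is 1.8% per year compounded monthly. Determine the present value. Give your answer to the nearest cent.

Ordinary annuity of 60 payments, first payment at period 60.
Periodic rate r = 0.018/12 per month; n is counted in months.
The ordinary-annuity PV formula values the stream one period before the first payment (period 59); discount that back 59 periods:
PV₀ = 1,850 × [1 − (1+r)^−60] / r × (1+r)^−59 = €97,097.70

€97,097.70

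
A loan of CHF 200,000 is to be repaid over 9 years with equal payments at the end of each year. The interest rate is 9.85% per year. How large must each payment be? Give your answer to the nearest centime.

CHF 34,521.32

Level ordinary annuity; solve PV = PMT × [(1 − (1+r)^−n)/r] for PMT.
Periodic rate r = 0.0985 per year.
With n = 9: PMT = 200,000 / ([(1 − (1+r)^−n)/r]) = CHF 34,521.32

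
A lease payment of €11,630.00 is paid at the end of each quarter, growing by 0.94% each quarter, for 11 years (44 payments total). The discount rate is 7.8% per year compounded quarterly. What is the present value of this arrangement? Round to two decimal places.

€408,456.71

Periodic rate r = 0.078/4 per quarter; n is counted in quarters.
Growing ordinary annuity: PV = PMT₁ × [1 − ((1+g)/(1+r))^n] / (r − g) = 11,630 × [1 − ((1+0.0094)/(1+r))^44] / (r − 0.0094) = €408,456.71.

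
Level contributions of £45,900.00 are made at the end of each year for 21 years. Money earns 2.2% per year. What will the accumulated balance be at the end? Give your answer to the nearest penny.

£1,208,662.14

This is an ordinary annuity: 21 deposits of £45,900.00 at the end of each year.
Periodic rate r = 0.022 per year.
FV = PMT × [((1+r)^n − 1)/r] = 45,900 × [(1+r)^21 − 1] / r = £1,208,662.14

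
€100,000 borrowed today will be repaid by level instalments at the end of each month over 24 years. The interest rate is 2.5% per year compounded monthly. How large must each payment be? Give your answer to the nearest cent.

Level ordinary annuity; solve PV = PMT × [(1 − (1+r)^−n)/r] for PMT.
Periodic rate r = 0.025/12 per month; n is counted in months.
With n = 288: PMT = 100,000 / ([(1 − (1+r)^−n)/r]) = €462.09

€462.09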